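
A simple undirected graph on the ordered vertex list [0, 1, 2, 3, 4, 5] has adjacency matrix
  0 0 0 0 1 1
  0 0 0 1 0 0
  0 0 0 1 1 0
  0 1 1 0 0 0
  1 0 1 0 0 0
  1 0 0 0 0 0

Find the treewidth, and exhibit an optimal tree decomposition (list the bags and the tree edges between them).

Treewidth 1.
Bags: B1 = {1, 3}  B2 = {2, 3}  B3 = {2, 4}  B4 = {0, 4}  B5 = {0, 5}
Tree: B1–B2, B2–B3, B3–B4, B4–B5

The largest bag has 2 vertices, giving width 1; this decomposition certifies tw(G) ≤ 1. Any graph with an edge has treewidth ≥ 1, and G has the edge 1–3. Combining the bounds, tw(G) = 1.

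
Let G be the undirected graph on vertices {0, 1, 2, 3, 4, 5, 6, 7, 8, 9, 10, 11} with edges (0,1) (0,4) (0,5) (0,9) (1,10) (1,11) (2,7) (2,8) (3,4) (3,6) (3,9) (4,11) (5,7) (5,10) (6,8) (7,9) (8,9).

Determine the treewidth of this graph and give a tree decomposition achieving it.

Every bag has size at most 4, so the width is 4 − 1 = 3 and tw(G) ≤ 3. For the lower bound: the 4 vertex sets {2,6,8}, {7}, {9}, {0,3,4,5} are disjoint, each induces a connected subgraph, and every pair is joined by at least one edge of G. Contracting each set to a single vertex therefore yields K_{4} as a minor, and since treewidth is minor-monotone, tw(G) ≥ tw(K_{4}) = 3. Hence tw(G) = 3 exactly.

Treewidth 3.
One optimal decomposition is:
Bags: B1 = {2, 6, 7, 8}  B2 = {6, 7, 8, 9}  B3 = {3, 6, 7, 9}  B4 = {3, 5, 7, 9}  B5 = {0, 3, 5, 9}  B6 = {0, 3, 4, 5}  B7 = {0, 4, 5, 10}  B8 = {0, 1, 4, 10}  B9 = {1, 4, 10, 11}
Tree: B1–B2, B2–B3, B3–B4, B4–B5, B5–B6, B6–B7, B7–B8, B8–B9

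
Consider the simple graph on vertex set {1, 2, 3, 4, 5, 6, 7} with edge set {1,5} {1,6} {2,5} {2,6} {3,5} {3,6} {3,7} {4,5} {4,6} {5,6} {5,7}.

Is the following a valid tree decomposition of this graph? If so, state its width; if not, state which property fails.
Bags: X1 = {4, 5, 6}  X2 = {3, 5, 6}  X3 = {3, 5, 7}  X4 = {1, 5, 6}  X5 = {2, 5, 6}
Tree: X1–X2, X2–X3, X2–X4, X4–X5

Checking the three conditions: (i) the bags cover all of {1, 2, 3, 4, 5, 6, 7}; (ii) for each edge, some bag contains both endpoints; (iii) the bags containing any fixed vertex form a subtree. All hold, so the decomposition is valid with width 3 − 1 = 2.

Yes; width 2.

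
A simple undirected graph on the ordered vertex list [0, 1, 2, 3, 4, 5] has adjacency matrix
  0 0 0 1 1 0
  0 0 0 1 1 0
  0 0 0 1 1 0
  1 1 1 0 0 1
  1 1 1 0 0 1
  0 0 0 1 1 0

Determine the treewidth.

2

A width-2 tree decomposition is:
Bags: B1 = {2, 3, 4}  B2 = {3, 4, 5}  B3 = {0, 3, 4}  B4 = {1, 3, 4}
Tree: B1–B2, B2–B3, B3–B4
Every bag has size at most 3, so the width is 3 − 1 = 2 and tw(G) ≤ 2. Since 2–4–5–3–2 is a cycle in G, G is not acyclic. Forests are exactly the graphs of treewidth ≤ 1, so tw(G) ≥ 2. Hence tw(G) = 2 exactly.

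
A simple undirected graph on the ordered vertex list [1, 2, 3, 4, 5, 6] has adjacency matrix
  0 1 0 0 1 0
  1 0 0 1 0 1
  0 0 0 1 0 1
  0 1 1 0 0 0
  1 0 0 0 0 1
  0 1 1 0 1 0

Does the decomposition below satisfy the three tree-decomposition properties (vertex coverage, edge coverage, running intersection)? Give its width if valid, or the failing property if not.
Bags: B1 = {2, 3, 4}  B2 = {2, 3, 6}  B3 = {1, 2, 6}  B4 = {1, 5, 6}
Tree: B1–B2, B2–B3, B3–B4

Yes; width 2.

Every vertex of G appears in some bag (union = {1, 2, 3, 4, 5, 6}); every edge is covered by a bag; and for each vertex v the set of bags containing v is connected in the bag tree. The decomposition is therefore valid. The largest bag has 3 vertices, so the width is 2.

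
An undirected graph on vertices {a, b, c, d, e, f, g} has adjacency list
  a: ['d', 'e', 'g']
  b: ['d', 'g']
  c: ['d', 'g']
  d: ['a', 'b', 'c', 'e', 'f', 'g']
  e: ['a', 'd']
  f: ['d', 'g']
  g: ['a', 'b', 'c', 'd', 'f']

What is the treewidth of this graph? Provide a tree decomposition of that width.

Every bag has size at most 3, so the width is 3 − 1 = 2 and tw(G) ≤ 2. For the lower bound, the 3 vertices {d, f, g} are pairwise adjacent, and any tree decomposition puts a clique entirely inside one bag — forcing width ≥ 2. The upper and lower bounds meet at 2, so that is the treewidth.

Treewidth 2.
One such decomposition:
Bags: B1 = {d, f, g}  B2 = {a, d, g}  B3 = {a, d, e}  B4 = {c, d, g}  B5 = {b, d, g}
Tree: B1–B2, B2–B3, B2–B4, B1–B5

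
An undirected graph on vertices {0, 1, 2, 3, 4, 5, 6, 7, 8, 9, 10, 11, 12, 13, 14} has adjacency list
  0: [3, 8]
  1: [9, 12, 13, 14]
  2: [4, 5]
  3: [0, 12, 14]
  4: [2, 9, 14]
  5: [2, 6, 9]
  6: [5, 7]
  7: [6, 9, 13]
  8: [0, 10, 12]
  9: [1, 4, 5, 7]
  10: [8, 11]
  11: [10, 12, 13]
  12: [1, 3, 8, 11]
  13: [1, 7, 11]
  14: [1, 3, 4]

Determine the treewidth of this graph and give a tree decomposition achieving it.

Every bag has size at most 4, so the width is 4 − 1 = 3 and tw(G) ≤ 3. For the lower bound: the 4 vertex sets {2,5,6}, {4}, {9}, {1,7,13,14} are disjoint, each induces a connected subgraph, and every pair is joined by at least one edge of G. Contracting each set to a single vertex therefore yields K_{4} as a minor, and since treewidth is minor-monotone, tw(G) ≥ tw(K_{4}) = 3. The upper and lower bounds meet at 3, so that is the treewidth.

Treewidth 3.
Bags: B1 = {2, 4, 5, 6}  B2 = {4, 5, 6, 9}  B3 = {4, 6, 7, 9}  B4 = {4, 7, 9, 14}  B5 = {1, 7, 9, 14}  B6 = {1, 7, 13, 14}  B7 = {1, 3, 13, 14}  B8 = {1, 3, 12, 13}  B9 = {3, 11, 12, 13}  B10 = {0, 3, 11, 12}  B11 = {0, 8, 11, 12}  B12 = {0, 8, 10, 11}
Tree: B1–B2, B2–B3, B3–B4, B4–B5, B5–B6, B6–B7, B7–B8, B8–B9, B9–B10, B10–B11, B11–B12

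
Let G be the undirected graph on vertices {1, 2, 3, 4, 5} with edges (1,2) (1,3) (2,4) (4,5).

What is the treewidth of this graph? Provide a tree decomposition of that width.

Treewidth 1.
One optimal decomposition is:
Bags: B1 = {4, 5}  B2 = {2, 4}  B3 = {1, 2}  B4 = {1, 3}
Tree: B1–B2, B2–B3, B3–B4

The largest bag has 2 vertices, giving width 1; this decomposition certifies tw(G) ≤ 1. Since G has at least one edge (e.g. 5–4), it is not an edgeless graph, so tw(G) ≥ 1. The upper and lower bounds meet at 1, so that is the treewidth.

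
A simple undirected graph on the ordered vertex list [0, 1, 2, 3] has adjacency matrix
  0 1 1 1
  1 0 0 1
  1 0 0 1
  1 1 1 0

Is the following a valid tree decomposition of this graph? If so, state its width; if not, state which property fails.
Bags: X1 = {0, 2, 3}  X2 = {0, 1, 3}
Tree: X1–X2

Vertex coverage: the bags together contain {0, 1, 2, 3}, the full vertex set. Edge coverage: each edge of G has both endpoints in at least one bag. Running intersection: for every vertex, the bags containing it form a connected subtree. All three properties hold, so this is a valid tree decomposition of width max|bag| − 1 = 2, and hence tw(G) ≤ 2.

Yes; width 2.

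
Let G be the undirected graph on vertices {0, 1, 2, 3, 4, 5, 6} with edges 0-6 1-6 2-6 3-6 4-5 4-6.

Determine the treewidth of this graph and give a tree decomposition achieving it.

Each bag holds 2 vertices, so the decomposition has width 1, which upper-bounds the treewidth. Any graph with an edge has treewidth ≥ 1, and G has the edge 4–6. The upper and lower bounds meet at 1, so that is the treewidth.

Treewidth 1.
One such decomposition:
Bags: B1 = {4, 6}  B2 = {1, 6}  B3 = {4, 5}  B4 = {2, 6}  B5 = {0, 6}  B6 = {3, 6}
Tree: B1–B2, B1–B3, B2–B4, B2–B5, B5–B6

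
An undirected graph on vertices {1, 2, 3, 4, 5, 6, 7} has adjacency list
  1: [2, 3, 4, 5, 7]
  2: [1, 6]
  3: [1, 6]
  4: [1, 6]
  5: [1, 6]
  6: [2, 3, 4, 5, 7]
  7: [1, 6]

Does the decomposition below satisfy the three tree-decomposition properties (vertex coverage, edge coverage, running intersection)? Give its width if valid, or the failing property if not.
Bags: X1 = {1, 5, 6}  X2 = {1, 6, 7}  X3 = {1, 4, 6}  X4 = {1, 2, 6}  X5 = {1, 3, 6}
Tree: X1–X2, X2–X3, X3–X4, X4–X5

Vertex coverage: the bags together contain {1, 2, 3, 4, 5, 6, 7}, the full vertex set. Edge coverage: each edge of G has both endpoints in at least one bag. Running intersection: for every vertex, the bags containing it form a connected subtree. All three properties hold, so this is a valid tree decomposition of width max|bag| − 1 = 2, and hence tw(G) ≤ 2.

Yes; width 2.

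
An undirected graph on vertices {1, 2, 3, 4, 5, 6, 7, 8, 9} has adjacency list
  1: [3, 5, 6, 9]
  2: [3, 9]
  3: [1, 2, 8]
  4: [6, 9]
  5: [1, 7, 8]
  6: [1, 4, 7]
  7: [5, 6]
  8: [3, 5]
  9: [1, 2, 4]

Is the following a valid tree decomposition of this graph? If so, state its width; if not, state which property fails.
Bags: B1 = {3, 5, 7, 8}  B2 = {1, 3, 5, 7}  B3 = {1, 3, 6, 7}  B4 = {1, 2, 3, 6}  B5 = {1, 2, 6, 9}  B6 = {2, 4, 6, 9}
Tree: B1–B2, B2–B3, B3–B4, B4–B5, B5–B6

Yes; width 3.

Vertex coverage: the bags together contain {1, 2, 3, 4, 5, 6, 7, 8, 9}, the full vertex set. Edge coverage: each edge of G has both endpoints in at least one bag. Running intersection: for every vertex, the bags containing it form a connected subtree. All three properties hold, so this is a valid tree decomposition of width max|bag| − 1 = 3, and hence tw(G) ≤ 3.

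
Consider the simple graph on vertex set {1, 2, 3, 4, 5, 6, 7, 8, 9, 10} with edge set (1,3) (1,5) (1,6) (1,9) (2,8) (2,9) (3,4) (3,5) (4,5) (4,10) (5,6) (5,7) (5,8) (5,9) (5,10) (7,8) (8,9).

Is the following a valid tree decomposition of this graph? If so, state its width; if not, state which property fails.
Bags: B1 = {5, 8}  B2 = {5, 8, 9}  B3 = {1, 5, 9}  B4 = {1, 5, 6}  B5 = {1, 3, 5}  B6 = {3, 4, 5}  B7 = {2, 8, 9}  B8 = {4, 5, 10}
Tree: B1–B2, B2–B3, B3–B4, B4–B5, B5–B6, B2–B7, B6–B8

No — vertex 7 appears in no bag.

A tree decomposition must satisfy three properties: every vertex lies in some bag; for every edge, both endpoints lie together in some bag; and for every vertex, the bags containing it form a connected subtree. Here vertex 7 appears in no bag, so the decomposition is invalid.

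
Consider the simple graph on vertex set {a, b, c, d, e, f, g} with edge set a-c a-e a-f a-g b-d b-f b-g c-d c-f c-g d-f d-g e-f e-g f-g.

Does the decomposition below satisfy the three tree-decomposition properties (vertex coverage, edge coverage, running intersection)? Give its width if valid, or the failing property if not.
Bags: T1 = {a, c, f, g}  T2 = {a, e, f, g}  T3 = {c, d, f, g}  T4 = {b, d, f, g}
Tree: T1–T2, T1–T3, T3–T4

Vertex coverage: the bags together contain {a, b, c, d, e, f, g}, the full vertex set. Edge coverage: each edge of G has both endpoints in at least one bag. Running intersection: for every vertex, the bags containing it form a connected subtree. All three properties hold, so this is a valid tree decomposition of width max|bag| − 1 = 3, and hence tw(G) ≤ 3.

Yes; width 3.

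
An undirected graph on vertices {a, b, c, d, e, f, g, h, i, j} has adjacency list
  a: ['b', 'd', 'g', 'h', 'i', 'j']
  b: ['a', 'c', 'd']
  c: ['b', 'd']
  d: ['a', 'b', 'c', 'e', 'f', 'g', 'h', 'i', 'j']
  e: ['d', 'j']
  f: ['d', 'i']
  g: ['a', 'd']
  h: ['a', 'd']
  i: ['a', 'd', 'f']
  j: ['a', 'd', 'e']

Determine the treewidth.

A width-2 tree decomposition is:
Bags: B1 = {a, b, d}  B2 = {a, d, i}  B3 = {a, d, g}  B4 = {a, d, j}  B5 = {d, e, j}  B6 = {d, f, i}  B7 = {b, c, d}  B8 = {a, d, h}
Tree: B1–B2, B2–B3, B1–B4, B4–B5, B2–B6, B1–B7, B3–B8
Each bag holds 3 vertices, so the decomposition has width 2, which upper-bounds the treewidth. For the lower bound, the 3 vertices {a, d, g} are pairwise adjacent, and any tree decomposition puts a clique entirely inside one bag — forcing width ≥ 2. Combining the bounds, tw(G) = 2.

2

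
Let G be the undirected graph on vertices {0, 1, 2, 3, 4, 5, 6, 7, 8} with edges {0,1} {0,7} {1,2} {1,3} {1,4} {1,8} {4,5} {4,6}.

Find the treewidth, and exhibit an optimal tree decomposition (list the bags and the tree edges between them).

Each bag holds 2 vertices, so the decomposition has width 1, which upper-bounds the treewidth. Any graph with an edge has treewidth ≥ 1, and G has the edge 1–2. The upper and lower bounds meet at 1, so that is the treewidth.

Treewidth 1.
Bags: B1 = {1, 2}  B2 = {1, 3}  B3 = {1, 4}  B4 = {1, 8}  B5 = {4, 6}  B6 = {0, 1}  B7 = {4, 5}  B8 = {0, 7}
Tree: B1–B2, B2–B3, B2–B4, B3–B5, B3–B6, B5–B7, B6–B8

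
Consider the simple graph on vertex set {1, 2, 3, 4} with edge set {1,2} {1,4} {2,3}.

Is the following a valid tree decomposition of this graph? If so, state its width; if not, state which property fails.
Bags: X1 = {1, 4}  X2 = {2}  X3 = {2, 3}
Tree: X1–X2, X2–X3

A tree decomposition must satisfy three properties: every vertex lies in some bag; for every edge, both endpoints lie together in some bag; and for every vertex, the bags containing it form a connected subtree. Here edge (1,2) lies in no bag, so the decomposition is invalid.

No — edge (1,2) lies in no bag.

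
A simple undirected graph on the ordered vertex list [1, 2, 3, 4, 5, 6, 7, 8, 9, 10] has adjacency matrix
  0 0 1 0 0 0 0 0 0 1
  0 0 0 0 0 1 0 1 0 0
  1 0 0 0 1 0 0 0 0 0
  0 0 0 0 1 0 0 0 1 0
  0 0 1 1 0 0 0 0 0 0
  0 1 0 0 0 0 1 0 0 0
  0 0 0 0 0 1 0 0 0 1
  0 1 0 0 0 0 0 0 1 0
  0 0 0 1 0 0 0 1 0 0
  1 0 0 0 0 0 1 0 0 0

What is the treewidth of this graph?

A width-2 tree decomposition is:
Bags: B1 = {4, 8, 9}  B2 = {2, 4, 8}  B3 = {2, 4, 6}  B4 = {4, 6, 7}  B5 = {4, 7, 10}  B6 = {1, 4, 10}  B7 = {1, 3, 4}  B8 = {3, 4, 5}
Tree: B1–B2, B2–B3, B3–B4, B4–B5, B5–B6, B6–B7, B7–B8
Every bag has size at most 3, so the width is 3 − 1 = 2 and tw(G) ≤ 2. The edges 4–9–8–2–6–7–10–1–3–5–4 form a cycle, so G is not a tree and its treewidth is at least 2. Therefore the treewidth is 2.

2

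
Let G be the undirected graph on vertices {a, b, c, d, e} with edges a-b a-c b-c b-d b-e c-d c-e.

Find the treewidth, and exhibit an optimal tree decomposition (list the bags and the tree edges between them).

Treewidth 2.
One such decomposition:
Bags: B1 = {b, c, d}  B2 = {b, c, e}  B3 = {a, b, c}
Tree: B1–B2, B1–B3

Every bag has size at most 3, so the width is 3 − 1 = 2 and tw(G) ≤ 2. On the other hand G contains the 3-clique {b, c, d}. A clique must lie in a single bag of any decomposition, so no decomposition can have width below 2. The upper and lower bounds meet at 2, so that is the treewidth.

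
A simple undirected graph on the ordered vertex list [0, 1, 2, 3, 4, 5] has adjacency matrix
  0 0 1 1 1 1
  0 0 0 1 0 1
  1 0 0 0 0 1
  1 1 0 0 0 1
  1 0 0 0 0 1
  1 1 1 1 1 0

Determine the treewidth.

A width-2 tree decomposition is:
Bags: B1 = {0, 4, 5}  B2 = {0, 3, 5}  B3 = {0, 2, 5}  B4 = {1, 3, 5}
Tree: B1–B2, B1–B3, B2–B4
Every bag has size at most 3, so the width is 3 − 1 = 2 and tw(G) ≤ 2. On the other hand G contains the 3-clique {0, 2, 5}. A clique must lie in a single bag of any decomposition, so no decomposition can have width below 2. The upper and lower bounds meet at 2, so that is the treewidth.

2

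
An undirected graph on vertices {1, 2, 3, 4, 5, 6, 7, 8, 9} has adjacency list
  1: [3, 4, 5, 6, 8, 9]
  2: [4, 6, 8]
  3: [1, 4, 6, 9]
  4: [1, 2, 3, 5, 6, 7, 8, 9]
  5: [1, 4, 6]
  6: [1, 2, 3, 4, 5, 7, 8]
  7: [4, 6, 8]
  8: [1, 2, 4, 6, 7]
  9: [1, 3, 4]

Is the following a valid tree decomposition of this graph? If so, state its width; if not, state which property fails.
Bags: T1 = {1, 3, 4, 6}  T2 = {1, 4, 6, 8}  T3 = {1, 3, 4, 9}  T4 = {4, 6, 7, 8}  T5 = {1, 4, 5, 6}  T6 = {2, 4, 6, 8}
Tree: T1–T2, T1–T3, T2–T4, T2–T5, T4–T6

Vertex coverage: the bags together contain {1, 2, 3, 4, 5, 6, 7, 8, 9}, the full vertex set. Edge coverage: each edge of G has both endpoints in at least one bag. Running intersection: for every vertex, the bags containing it form a connected subtree. All three properties hold, so this is a valid tree decomposition of width max|bag| − 1 = 3, and hence tw(G) ≤ 3.

Yes; width 3.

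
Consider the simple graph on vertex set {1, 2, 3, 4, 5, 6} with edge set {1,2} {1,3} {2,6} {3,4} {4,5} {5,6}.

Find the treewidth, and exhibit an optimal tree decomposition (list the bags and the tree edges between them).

Treewidth 2.
One optimal decomposition is:
Bags: B1 = {1, 2, 3}  B2 = {2, 3, 4}  B3 = {2, 4, 5}  B4 = {2, 5, 6}
Tree: B1–B2, B2–B3, B3–B4

Each bag holds 3 vertices, so the decomposition has width 2, which upper-bounds the treewidth. For the lower bound, G contains the cycle 2–1–3–4–5–6–2, so G is not a forest; only forests have treewidth ≤ 1, hence tw(G) ≥ 2. The upper and lower bounds meet at 2, so that is the treewidth.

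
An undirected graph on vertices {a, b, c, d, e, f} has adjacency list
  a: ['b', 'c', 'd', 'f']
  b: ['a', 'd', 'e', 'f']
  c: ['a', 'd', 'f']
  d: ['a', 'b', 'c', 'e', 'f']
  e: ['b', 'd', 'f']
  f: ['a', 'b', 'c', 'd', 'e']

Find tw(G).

A width-3 tree decomposition is:
Bags: B1 = {a, b, d, f}  B2 = {b, d, e, f}  B3 = {a, c, d, f}
Tree: B1–B2, B1–B3
The largest bag has 4 vertices, giving width 3; this decomposition certifies tw(G) ≤ 3. On the other hand G contains the 4-clique {b, d, e, f}. A clique must lie in a single bag of any decomposition, so no decomposition can have width below 3. Hence tw(G) = 3 exactly.

3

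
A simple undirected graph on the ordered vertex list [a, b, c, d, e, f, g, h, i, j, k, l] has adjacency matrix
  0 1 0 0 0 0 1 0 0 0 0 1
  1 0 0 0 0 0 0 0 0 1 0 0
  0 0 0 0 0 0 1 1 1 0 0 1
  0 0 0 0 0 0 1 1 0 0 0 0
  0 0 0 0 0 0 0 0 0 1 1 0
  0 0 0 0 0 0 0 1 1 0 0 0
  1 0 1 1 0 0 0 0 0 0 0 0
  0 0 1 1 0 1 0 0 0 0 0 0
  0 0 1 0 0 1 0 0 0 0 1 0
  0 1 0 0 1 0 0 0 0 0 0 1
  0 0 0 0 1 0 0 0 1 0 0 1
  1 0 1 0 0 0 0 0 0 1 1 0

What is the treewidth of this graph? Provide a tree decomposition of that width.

Every bag has size at most 4, so the width is 4 − 1 = 3 and tw(G) ≤ 3. For the lower bound: the 4 vertex sets {d,f,h}, {g}, {c}, {a,i,k,l} are disjoint, each induces a connected subgraph, and every pair is joined by at least one edge of G. Contracting each set to a single vertex therefore yields K_{4} as a minor, and since treewidth is minor-monotone, tw(G) ≥ tw(K_{4}) = 3. Hence tw(G) = 3 exactly.

Treewidth 3.
One such decomposition:
Bags: B1 = {d, f, g, h}  B2 = {c, f, g, h}  B3 = {c, f, g, i}  B4 = {a, c, g, i}  B5 = {a, c, i, l}  B6 = {a, i, k, l}  B7 = {a, b, k, l}  B8 = {b, j, k, l}  B9 = {b, e, j, k}
Tree: B1–B2, B2–B3, B3–B4, B4–B5, B5–B6, B6–B7, B7–B8, B8–B9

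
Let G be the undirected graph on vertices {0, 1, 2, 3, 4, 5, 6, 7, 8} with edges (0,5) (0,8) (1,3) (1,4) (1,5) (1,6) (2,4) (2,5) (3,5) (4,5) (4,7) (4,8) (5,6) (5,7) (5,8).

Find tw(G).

2

A width-2 tree decomposition is:
Bags: B1 = {1, 4, 5}  B2 = {1, 5, 6}  B3 = {4, 5, 8}  B4 = {1, 3, 5}  B5 = {4, 5, 7}  B6 = {2, 4, 5}  B7 = {0, 5, 8}
Tree: B1–B2, B1–B3, B2–B4, B1–B5, B1–B6, B3–B7
Each bag holds 3 vertices, so the decomposition has width 2, which upper-bounds the treewidth. Conversely, {0, 5, 8} is a clique of size 3, and the vertices of any clique must share a bag in every tree decomposition; so some bag has ≥ 3 vertices and tw(G) ≥ 2. The upper and lower bounds meet at 2, so that is the treewidth.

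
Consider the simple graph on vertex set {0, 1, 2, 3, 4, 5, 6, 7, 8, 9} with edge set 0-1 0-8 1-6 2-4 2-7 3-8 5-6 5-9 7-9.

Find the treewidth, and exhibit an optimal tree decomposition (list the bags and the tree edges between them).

Treewidth 1.
One such decomposition:
Bags: B1 = {2, 4}  B2 = {2, 7}  B3 = {7, 9}  B4 = {5, 9}  B5 = {5, 6}  B6 = {1, 6}  B7 = {0, 1}  B8 = {0, 8}  B9 = {3, 8}
Tree: B1–B2, B2–B3, B3–B4, B4–B5, B5–B6, B6–B7, B7–B8, B8–B9

The largest bag has 2 vertices, giving width 1; this decomposition certifies tw(G) ≤ 1. Since G has at least one edge (e.g. 4–2), it is not an edgeless graph, so tw(G) ≥ 1. Hence tw(G) = 1 exactly.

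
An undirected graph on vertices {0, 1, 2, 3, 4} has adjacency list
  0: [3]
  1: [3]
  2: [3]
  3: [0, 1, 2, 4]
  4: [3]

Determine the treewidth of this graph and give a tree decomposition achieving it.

The largest bag has 2 vertices, giving width 1; this decomposition certifies tw(G) ≤ 1. G has an edge, so its treewidth is at least 1. Hence tw(G) = 1 exactly.

Treewidth 1.
One optimal decomposition is:
Bags: B1 = {3, 4}  B2 = {2, 3}  B3 = {1, 3}  B4 = {0, 3}
Tree: B1–B2, B2–B3, B3–B4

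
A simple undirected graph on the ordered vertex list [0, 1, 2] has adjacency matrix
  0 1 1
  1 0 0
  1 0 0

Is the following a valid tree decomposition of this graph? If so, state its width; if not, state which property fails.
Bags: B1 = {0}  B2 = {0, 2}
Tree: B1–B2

A tree decomposition must satisfy three properties: every vertex lies in some bag; for every edge, both endpoints lie together in some bag; and for every vertex, the bags containing it form a connected subtree. Here vertex 1 appears in no bag, so the decomposition is invalid.

No — vertex 1 appears in no bag.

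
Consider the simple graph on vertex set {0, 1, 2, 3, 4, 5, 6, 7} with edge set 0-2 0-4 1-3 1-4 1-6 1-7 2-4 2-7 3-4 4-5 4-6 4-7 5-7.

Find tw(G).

A width-2 tree decomposition is:
Bags: B1 = {1, 4, 7}  B2 = {4, 5, 7}  B3 = {1, 4, 6}  B4 = {2, 4, 7}  B5 = {1, 3, 4}  B6 = {0, 2, 4}
Tree: B1–B2, B1–B3, B1–B4, B3–B5, B4–B6
The largest bag has 3 vertices, giving width 2; this decomposition certifies tw(G) ≤ 2. On the other hand G contains the 3-clique {0, 2, 4}. A clique must lie in a single bag of any decomposition, so no decomposition can have width below 2. The upper and lower bounds meet at 2, so that is the treewidth.

2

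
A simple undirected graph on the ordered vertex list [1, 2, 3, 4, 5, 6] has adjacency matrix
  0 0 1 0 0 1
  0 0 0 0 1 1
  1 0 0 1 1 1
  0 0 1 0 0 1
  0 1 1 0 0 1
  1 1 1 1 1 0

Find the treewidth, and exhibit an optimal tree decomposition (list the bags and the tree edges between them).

Treewidth 2.
Bags: B1 = {2, 5, 6}  B2 = {3, 5, 6}  B3 = {3, 4, 6}  B4 = {1, 3, 6}
Tree: B1–B2, B2–B3, B2–B4

The largest bag has 3 vertices, giving width 2; this decomposition certifies tw(G) ≤ 2. For the lower bound, the 3 vertices {2, 5, 6} are pairwise adjacent, and any tree decomposition puts a clique entirely inside one bag — forcing width ≥ 2. Hence tw(G) = 2 exactly.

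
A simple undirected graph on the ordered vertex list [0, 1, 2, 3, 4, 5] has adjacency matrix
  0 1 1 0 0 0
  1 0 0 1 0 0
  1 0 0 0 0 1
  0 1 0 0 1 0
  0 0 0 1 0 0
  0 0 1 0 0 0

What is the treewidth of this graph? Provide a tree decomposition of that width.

Every bag has size at most 2, so the width is 2 − 1 = 1 and tw(G) ≤ 1. G has an edge, so its treewidth is at least 1. Therefore the treewidth is 1.

Treewidth 1.
One optimal decomposition is:
Bags: B1 = {0, 2}  B2 = {0, 1}  B3 = {1, 3}  B4 = {2, 5}  B5 = {3, 4}
Tree: B1–B2, B2–B3, B1–B4, B3–B5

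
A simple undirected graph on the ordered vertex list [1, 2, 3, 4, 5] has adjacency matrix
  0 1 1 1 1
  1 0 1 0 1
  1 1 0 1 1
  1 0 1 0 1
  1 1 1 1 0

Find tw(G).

A width-3 tree decomposition is:
Bags: B1 = {1, 3, 4, 5}  B2 = {1, 2, 3, 5}
Tree: B1–B2
Every bag has size at most 4, so the width is 4 − 1 = 3 and tw(G) ≤ 3. For the lower bound, the 4 vertices {1, 2, 3, 5} are pairwise adjacent, and any tree decomposition puts a clique entirely inside one bag — forcing width ≥ 3. Combining the bounds, tw(G) = 3.

3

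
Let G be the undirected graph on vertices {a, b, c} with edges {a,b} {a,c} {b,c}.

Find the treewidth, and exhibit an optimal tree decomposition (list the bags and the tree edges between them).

With just one bag of size 3, the width is 3 − 1 = 2, so tw(G) ≤ 2. On the other hand G contains the 3-clique {a, b, c}. A clique must lie in a single bag of any decomposition, so no decomposition can have width below 2. Hence tw(G) = 2 exactly.

Treewidth 2.
One such decomposition:
Bags: B1 = {a, b, c}
Tree: (single bag)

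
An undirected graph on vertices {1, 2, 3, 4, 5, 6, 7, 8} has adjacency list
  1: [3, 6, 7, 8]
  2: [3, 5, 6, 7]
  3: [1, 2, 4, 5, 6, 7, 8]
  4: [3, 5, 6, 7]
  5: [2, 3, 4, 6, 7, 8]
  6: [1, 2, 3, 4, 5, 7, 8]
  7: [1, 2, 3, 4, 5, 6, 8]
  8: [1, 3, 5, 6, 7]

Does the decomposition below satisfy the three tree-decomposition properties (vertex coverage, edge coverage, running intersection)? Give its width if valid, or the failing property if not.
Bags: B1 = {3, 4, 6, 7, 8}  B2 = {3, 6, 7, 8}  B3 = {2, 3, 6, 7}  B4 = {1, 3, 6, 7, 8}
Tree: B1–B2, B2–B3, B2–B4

No — vertex 5 appears in no bag.

A tree decomposition must satisfy three properties: every vertex lies in some bag; for every edge, both endpoints lie together in some bag; and for every vertex, the bags containing it form a connected subtree. Here vertex 5 appears in no bag, so the decomposition is invalid.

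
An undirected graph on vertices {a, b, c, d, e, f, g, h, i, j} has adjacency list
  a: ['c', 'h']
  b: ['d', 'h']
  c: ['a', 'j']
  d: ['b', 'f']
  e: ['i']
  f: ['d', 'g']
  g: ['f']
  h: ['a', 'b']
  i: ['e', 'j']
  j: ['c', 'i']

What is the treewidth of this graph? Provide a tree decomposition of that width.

Treewidth 1.
One optimal decomposition is:
Bags: B1 = {e, i}  B2 = {i, j}  B3 = {c, j}  B4 = {a, c}  B5 = {a, h}  B6 = {b, h}  B7 = {b, d}  B8 = {d, f}  B9 = {f, g}
Tree: B1–B2, B2–B3, B3–B4, B4–B5, B5–B6, B6–B7, B7–B8, B8–B9

Each bag holds 2 vertices, so the decomposition has width 1, which upper-bounds the treewidth. Since G has at least one edge (e.g. e–i), it is not an edgeless graph, so tw(G) ≥ 1. Hence tw(G) = 1 exactly.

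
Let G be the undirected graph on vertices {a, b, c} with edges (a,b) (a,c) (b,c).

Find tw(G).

2

A width-2 tree decomposition is:
Bags: B1 = {a, b, c}
Tree: (single bag)
A single bag containing all 3 vertices is trivially a valid decomposition of width 2. On the other hand G contains the 3-clique {a, b, c}. A clique must lie in a single bag of any decomposition, so no decomposition can have width below 2. Therefore the treewidth is 2.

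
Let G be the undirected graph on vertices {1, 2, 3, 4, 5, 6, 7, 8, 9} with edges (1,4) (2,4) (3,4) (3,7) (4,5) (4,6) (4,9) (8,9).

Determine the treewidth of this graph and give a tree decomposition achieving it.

The largest bag has 2 vertices, giving width 1; this decomposition certifies tw(G) ≤ 1. G has an edge, so its treewidth is at least 1. Hence tw(G) = 1 exactly.

Treewidth 1.
One such decomposition:
Bags: B1 = {2, 4}  B2 = {1, 4}  B3 = {4, 6}  B4 = {3, 4}  B5 = {4, 5}  B6 = {4, 9}  B7 = {3, 7}  B8 = {8, 9}
Tree: B1–B2, B2–B3, B1–B4, B2–B5, B1–B6, B4–B7, B6–B8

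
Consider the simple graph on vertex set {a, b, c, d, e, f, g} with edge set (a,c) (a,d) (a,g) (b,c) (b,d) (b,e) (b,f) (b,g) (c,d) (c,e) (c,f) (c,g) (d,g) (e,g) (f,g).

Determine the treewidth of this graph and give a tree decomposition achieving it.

Every bag has size at most 4, so the width is 4 − 1 = 3 and tw(G) ≤ 3. Conversely, {a, c, d, g} is a clique of size 4, and the vertices of any clique must share a bag in every tree decomposition; so some bag has ≥ 4 vertices and tw(G) ≥ 3. The upper and lower bounds meet at 3, so that is the treewidth.

Treewidth 3.
One optimal decomposition is:
Bags: B1 = {b, c, f, g}  B2 = {b, c, e, g}  B3 = {b, c, d, g}  B4 = {a, c, d, g}
Tree: B1–B2, B1–B3, B3–B4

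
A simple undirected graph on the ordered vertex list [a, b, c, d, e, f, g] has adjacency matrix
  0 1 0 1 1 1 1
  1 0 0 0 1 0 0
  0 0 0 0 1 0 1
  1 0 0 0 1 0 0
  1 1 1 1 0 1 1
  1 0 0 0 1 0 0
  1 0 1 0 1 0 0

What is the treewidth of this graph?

2

A width-2 tree decomposition is:
Bags: B1 = {c, e, g}  B2 = {a, e, g}  B3 = {a, b, e}  B4 = {a, d, e}  B5 = {a, e, f}
Tree: B1–B2, B2–B3, B3–B4, B4–B5
Every bag has size at most 3, so the width is 3 − 1 = 2 and tw(G) ≤ 2. Conversely, {c, e, g} is a clique of size 3, and the vertices of any clique must share a bag in every tree decomposition; so some bag has ≥ 3 vertices and tw(G) ≥ 2. Combining the bounds, tw(G) = 2.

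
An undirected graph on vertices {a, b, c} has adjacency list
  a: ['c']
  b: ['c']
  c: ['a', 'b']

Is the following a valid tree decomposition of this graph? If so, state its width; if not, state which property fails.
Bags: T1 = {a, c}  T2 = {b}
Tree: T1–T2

A tree decomposition must satisfy three properties: every vertex lies in some bag; for every edge, both endpoints lie together in some bag; and for every vertex, the bags containing it form a connected subtree. Here edge (c,b) lies in no bag, so the decomposition is invalid.

No — edge (c,b) lies in no bag.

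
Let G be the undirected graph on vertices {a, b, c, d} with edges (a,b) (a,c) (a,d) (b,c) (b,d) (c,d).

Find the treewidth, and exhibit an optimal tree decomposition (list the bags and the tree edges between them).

Treewidth 3.
Bags: B1 = {a, b, c, d}
Tree: (single bag)

With just one bag of size 4, the width is 4 − 1 = 3, so tw(G) ≤ 3. For the lower bound, the 4 vertices {a, b, c, d} are pairwise adjacent, and any tree decomposition puts a clique entirely inside one bag — forcing width ≥ 3. Therefore the treewidth is 3.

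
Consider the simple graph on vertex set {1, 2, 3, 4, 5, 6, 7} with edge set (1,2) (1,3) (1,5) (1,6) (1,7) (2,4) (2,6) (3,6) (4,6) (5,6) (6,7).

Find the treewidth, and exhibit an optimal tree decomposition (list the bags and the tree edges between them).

Treewidth 2.
One optimal decomposition is:
Bags: B1 = {1, 2, 6}  B2 = {1, 6, 7}  B3 = {1, 3, 6}  B4 = {2, 4, 6}  B5 = {1, 5, 6}
Tree: B1–B2, B1–B3, B1–B4, B1–B5

The largest bag has 3 vertices, giving width 2; this decomposition certifies tw(G) ≤ 2. For the lower bound, the 3 vertices {1, 2, 6} are pairwise adjacent, and any tree decomposition puts a clique entirely inside one bag — forcing width ≥ 2. The upper and lower bounds meet at 2, so that is the treewidth.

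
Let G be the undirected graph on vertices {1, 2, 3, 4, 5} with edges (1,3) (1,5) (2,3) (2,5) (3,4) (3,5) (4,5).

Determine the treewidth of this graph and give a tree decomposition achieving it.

Each bag holds 3 vertices, so the decomposition has width 2, which upper-bounds the treewidth. For the lower bound, the 3 vertices {1, 3, 5} are pairwise adjacent, and any tree decomposition puts a clique entirely inside one bag — forcing width ≥ 2. The upper and lower bounds meet at 2, so that is the treewidth.

Treewidth 2.
One such decomposition:
Bags: B1 = {1, 3, 5}  B2 = {2, 3, 5}  B3 = {3, 4, 5}
Tree: B1–B2, B2–B3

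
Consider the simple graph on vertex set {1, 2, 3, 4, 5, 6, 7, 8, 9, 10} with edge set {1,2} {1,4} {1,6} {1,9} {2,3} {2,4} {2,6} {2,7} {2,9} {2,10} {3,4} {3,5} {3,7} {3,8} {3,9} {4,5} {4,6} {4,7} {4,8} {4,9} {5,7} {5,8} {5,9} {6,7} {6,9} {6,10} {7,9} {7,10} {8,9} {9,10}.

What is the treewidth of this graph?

A width-4 tree decomposition is:
Bags: B1 = {3, 4, 5, 8, 9}  B2 = {3, 4, 5, 7, 9}  B3 = {2, 3, 4, 7, 9}  B4 = {2, 4, 6, 7, 9}  B5 = {2, 6, 7, 9, 10}  B6 = {1, 2, 4, 6, 9}
Tree: B1–B2, B2–B3, B3–B4, B4–B5, B4–B6
Every bag has size at most 5, so the width is 5 − 1 = 4 and tw(G) ≤ 4. On the other hand G contains the 5-clique {2, 6, 7, 9, 10}. A clique must lie in a single bag of any decomposition, so no decomposition can have width below 4. Hence tw(G) = 4 exactly.

4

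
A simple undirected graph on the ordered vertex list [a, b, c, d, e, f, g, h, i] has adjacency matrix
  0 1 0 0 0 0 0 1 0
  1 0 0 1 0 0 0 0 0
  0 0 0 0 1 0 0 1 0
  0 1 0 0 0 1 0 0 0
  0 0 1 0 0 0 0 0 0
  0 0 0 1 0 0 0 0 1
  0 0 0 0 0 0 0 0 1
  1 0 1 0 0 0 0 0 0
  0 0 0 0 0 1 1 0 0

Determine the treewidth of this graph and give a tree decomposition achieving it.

Each bag holds 2 vertices, so the decomposition has width 1, which upper-bounds the treewidth. Since G has at least one edge (e.g. g–i), it is not an edgeless graph, so tw(G) ≥ 1. Hence tw(G) = 1 exactly.

Treewidth 1.
Bags: B1 = {g, i}  B2 = {f, i}  B3 = {d, f}  B4 = {b, d}  B5 = {a, b}  B6 = {a, h}  B7 = {c, h}  B8 = {c, e}
Tree: B1–B2, B2–B3, B3–B4, B4–B5, B5–B6, B6–B7, B7–B8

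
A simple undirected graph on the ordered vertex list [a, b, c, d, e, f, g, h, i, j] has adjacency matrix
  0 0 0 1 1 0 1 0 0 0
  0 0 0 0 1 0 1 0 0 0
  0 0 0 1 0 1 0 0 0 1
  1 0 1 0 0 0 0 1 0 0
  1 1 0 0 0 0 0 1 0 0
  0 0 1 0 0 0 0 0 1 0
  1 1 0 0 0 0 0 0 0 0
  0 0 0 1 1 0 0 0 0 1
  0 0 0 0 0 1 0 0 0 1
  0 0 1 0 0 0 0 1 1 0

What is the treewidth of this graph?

A width-2 tree decomposition is:
Bags: B1 = {a, b, g}  B2 = {a, b, e}  B3 = {a, d, e}  B4 = {d, e, h}  B5 = {c, d, h}  B6 = {c, h, j}  B7 = {c, f, j}  B8 = {f, i, j}
Tree: B1–B2, B2–B3, B3–B4, B4–B5, B5–B6, B6–B7, B7–B8
Every bag has size at most 3, so the width is 3 − 1 = 2 and tw(G) ≤ 2. For the lower bound, G contains the cycle g–b–e–a–g, so G is not a forest; only forests have treewidth ≤ 1, hence tw(G) ≥ 2. Hence tw(G) = 2 exactly.

2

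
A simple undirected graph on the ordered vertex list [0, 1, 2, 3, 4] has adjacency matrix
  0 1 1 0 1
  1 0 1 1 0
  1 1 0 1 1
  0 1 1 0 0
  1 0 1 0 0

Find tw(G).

A width-2 tree decomposition is:
Bags: B1 = {0, 1, 2}  B2 = {0, 2, 4}  B3 = {1, 2, 3}
Tree: B1–B2, B1–B3
Every bag has size at most 3, so the width is 3 − 1 = 2 and tw(G) ≤ 2. Conversely, {0, 1, 2} is a clique of size 3, and the vertices of any clique must share a bag in every tree decomposition; so some bag has ≥ 3 vertices and tw(G) ≥ 2. The upper and lower bounds meet at 2, so that is the treewidth.

2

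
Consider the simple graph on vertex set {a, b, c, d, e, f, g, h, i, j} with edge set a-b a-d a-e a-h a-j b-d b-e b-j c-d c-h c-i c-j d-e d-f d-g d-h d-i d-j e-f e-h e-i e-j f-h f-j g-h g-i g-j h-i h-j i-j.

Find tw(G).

A width-4 tree decomposition is:
Bags: B1 = {a, d, e, h, j}  B2 = {d, e, f, h, j}  B3 = {a, b, d, e, j}  B4 = {d, e, h, i, j}  B5 = {d, g, h, i, j}  B6 = {c, d, h, i, j}
Tree: B1–B2, B1–B3, B2–B4, B4–B5, B4–B6
Each bag holds 5 vertices, so the decomposition has width 4, which upper-bounds the treewidth. On the other hand G contains the 5-clique {a, d, e, h, j}. A clique must lie in a single bag of any decomposition, so no decomposition can have width below 4. Combining the bounds, tw(G) = 4.

4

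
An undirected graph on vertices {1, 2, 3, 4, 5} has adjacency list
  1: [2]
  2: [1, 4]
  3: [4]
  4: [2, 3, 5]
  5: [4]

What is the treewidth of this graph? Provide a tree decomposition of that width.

The largest bag has 2 vertices, giving width 1; this decomposition certifies tw(G) ≤ 1. Any graph with an edge has treewidth ≥ 1, and G has the edge 3–4. Combining the bounds, tw(G) = 1.

Treewidth 1.
One optimal decomposition is:
Bags: B1 = {3, 4}  B2 = {4, 5}  B3 = {2, 4}  B4 = {1, 2}
Tree: B1–B2, B2–B3, B3–B4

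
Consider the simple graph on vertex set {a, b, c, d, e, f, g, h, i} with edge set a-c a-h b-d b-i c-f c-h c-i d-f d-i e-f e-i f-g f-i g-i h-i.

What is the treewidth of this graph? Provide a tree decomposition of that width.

Each bag holds 3 vertices, so the decomposition has width 2, which upper-bounds the treewidth. For the lower bound, the 3 vertices {a, c, h} are pairwise adjacent, and any tree decomposition puts a clique entirely inside one bag — forcing width ≥ 2. The upper and lower bounds meet at 2, so that is the treewidth.

Treewidth 2.
One optimal decomposition is:
Bags: B1 = {c, f, i}  B2 = {c, h, i}  B3 = {a, c, h}  B4 = {e, f, i}  B5 = {d, f, i}  B6 = {b, d, i}  B7 = {f, g, i}
Tree: B1–B2, B2–B3, B1–B4, B4–B5, B5–B6, B4–B7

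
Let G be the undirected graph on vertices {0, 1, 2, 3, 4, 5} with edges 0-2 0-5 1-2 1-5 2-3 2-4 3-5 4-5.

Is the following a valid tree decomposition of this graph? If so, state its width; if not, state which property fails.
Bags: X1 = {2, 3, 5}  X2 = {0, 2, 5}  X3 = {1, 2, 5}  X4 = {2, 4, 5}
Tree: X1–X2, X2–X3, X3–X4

Every vertex of G appears in some bag (union = {0, 1, 2, 3, 4, 5}); every edge is covered by a bag; and for each vertex v the set of bags containing v is connected in the bag tree. The decomposition is therefore valid. The largest bag has 3 vertices, so the width is 2.

Yes; width 2.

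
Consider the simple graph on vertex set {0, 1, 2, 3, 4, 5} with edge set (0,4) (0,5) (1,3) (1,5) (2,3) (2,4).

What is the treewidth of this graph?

A width-2 tree decomposition is:
Bags: B1 = {1, 3, 5}  B2 = {2, 3, 5}  B3 = {2, 4, 5}  B4 = {0, 4, 5}
Tree: B1–B2, B2–B3, B3–B4
Every bag has size at most 3, so the width is 3 − 1 = 2 and tw(G) ≤ 2. Since 5–1–3–2–4–0–5 is a cycle in G, G is not acyclic. Forests are exactly the graphs of treewidth ≤ 1, so tw(G) ≥ 2. Combining the bounds, tw(G) = 2.

2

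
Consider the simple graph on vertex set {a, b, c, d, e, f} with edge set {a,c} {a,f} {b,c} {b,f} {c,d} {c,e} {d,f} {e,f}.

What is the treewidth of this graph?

2

A width-2 tree decomposition is:
Bags: B1 = {c, e, f}  B2 = {a, c, f}  B3 = {b, c, f}  B4 = {c, d, f}
Tree: B1–B2, B2–B3, B3–B4
Each bag holds 3 vertices, so the decomposition has width 2, which upper-bounds the treewidth. For the lower bound, G contains the cycle c–e–f–a–c, so G is not a forest; only forests have treewidth ≤ 1, hence tw(G) ≥ 2. Hence tw(G) = 2 exactly.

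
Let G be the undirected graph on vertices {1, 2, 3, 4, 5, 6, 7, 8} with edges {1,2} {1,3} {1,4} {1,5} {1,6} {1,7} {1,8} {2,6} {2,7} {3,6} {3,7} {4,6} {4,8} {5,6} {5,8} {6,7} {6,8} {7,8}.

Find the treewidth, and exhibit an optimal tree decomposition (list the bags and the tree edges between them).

Treewidth 3.
One such decomposition:
Bags: B1 = {1, 5, 6, 8}  B2 = {1, 6, 7, 8}  B3 = {1, 3, 6, 7}  B4 = {1, 4, 6, 8}  B5 = {1, 2, 6, 7}
Tree: B1–B2, B2–B3, B2–B4, B2–B5

Each bag holds 4 vertices, so the decomposition has width 3, which upper-bounds the treewidth. On the other hand G contains the 4-clique {1, 4, 6, 8}. A clique must lie in a single bag of any decomposition, so no decomposition can have width below 3. Therefore the treewidth is 3.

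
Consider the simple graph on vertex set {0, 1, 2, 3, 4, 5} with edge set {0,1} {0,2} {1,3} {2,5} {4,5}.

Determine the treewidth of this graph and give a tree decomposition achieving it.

Treewidth 1.
Bags: B1 = {4, 5}  B2 = {2, 5}  B3 = {0, 2}  B4 = {0, 1}  B5 = {1, 3}
Tree: B1–B2, B2–B3, B3–B4, B4–B5

Every bag has size at most 2, so the width is 2 − 1 = 1 and tw(G) ≤ 1. Since G has at least one edge (e.g. 4–5), it is not an edgeless graph, so tw(G) ≥ 1. Hence tw(G) = 1 exactly.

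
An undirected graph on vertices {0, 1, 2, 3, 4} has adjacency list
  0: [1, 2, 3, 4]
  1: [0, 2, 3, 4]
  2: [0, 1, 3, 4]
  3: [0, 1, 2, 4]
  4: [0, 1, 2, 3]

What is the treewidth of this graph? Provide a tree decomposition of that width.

Treewidth 4.
One such decomposition:
Bags: B1 = {0, 1, 2, 3, 4}
Tree: (single bag)

A single bag containing all 5 vertices is trivially a valid decomposition of width 4. On the other hand G contains the 5-clique {0, 1, 2, 3, 4}. A clique must lie in a single bag of any decomposition, so no decomposition can have width below 4. Hence tw(G) = 4 exactly.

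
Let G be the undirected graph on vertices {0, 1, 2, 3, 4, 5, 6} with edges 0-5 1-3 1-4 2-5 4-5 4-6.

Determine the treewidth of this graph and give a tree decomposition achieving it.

Each bag holds 2 vertices, so the decomposition has width 1, which upper-bounds the treewidth. G has an edge, so its treewidth is at least 1. Hence tw(G) = 1 exactly.

Treewidth 1.
Bags: B1 = {4, 5}  B2 = {0, 5}  B3 = {2, 5}  B4 = {1, 4}  B5 = {1, 3}  B6 = {4, 6}
Tree: B1–B2, B1–B3, B1–B4, B4–B5, B4–B6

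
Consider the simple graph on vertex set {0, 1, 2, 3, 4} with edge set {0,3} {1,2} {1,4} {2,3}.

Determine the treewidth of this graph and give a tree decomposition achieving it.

The largest bag has 2 vertices, giving width 1; this decomposition certifies tw(G) ≤ 1. Since G has at least one edge (e.g. 0–3), it is not an edgeless graph, so tw(G) ≥ 1. Therefore the treewidth is 1.

Treewidth 1.
One such decomposition:
Bags: B1 = {0, 3}  B2 = {2, 3}  B3 = {1, 2}  B4 = {1, 4}
Tree: B1–B2, B2–B3, B3–B4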